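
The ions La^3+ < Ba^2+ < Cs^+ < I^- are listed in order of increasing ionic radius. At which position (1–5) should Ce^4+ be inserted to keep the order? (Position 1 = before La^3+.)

1

Isoelectronic series (54 e⁻ each). Size is set by nuclear charge: more protons means a smaller ion. Ce^4+ (Z=58), La^3+ (Z=57), Ba^2+ (Z=56), Cs^+ (Z=55), I^- (Z=53).
With Ce^4+ included the full order is Ce^4+ < La^3+ < Ba^2+ < Cs^+ < I^-, so it takes position 1.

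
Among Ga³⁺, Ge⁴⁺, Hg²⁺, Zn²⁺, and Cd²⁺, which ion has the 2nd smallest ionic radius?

Work out protons and electrons: Ge⁴⁺: 28 e⁻, Z=32, Ga³⁺: 28 e⁻, Z=31, Zn²⁺: 28 e⁻, Z=30, Cd²⁺: 46 e⁻, Z=48, Hg²⁺: 78 e⁻, Z=80. Ge⁴⁺ < Ga³⁺ (both 28 e⁻, Z=32>31); Ga³⁺ < Zn²⁺ (isoelectronic, higher Z=31 is smaller); Zn²⁺ < Cd²⁺ (same group, period 4 vs 5); Cd²⁺ < Hg²⁺ (same group, 1 shell fewer).
Full ascending order: Ge⁴⁺ < Ga³⁺ < Zn²⁺ < Cd²⁺ < Hg²⁺. Counting from the smallest, position 2 is Ga³⁺.

Ga³⁺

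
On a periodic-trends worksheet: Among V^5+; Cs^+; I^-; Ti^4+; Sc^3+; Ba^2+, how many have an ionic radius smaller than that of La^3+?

Electron counts and nuclear charges: V^5+ (Z=23, 18 e⁻), Ti^4+ (Z=22, 18 e⁻), Sc^3+ (Z=21, 18 e⁻), La^3+ (Z=57, 54 e⁻), Ba^2+ (Z=56, 54 e⁻), Cs^+ (Z=55, 54 e⁻), I^- (Z=53, 54 e⁻). V^5+ < Ti^4+ (both 18 e⁻, Z=23>22); Ti^4+ < Sc^3+ (both 18 e⁻, Z=22>21); Sc^3+ < La^3+ (same group, 2 shells fewer); La^3+ < Ba^2+ (isoelectronic, higher Z=57 is smaller); Ba^2+ < Cs^+ (both 54 e⁻, Z=56>55); Cs^+ < I^- (both 54 e⁻, Z=55>53).
Overall: V^5+ < Ti^4+ < Sc^3+ < La^3+ < Ba^2+ < Cs^+ < I^-. La^3+ has 3 below it and 3 above. Count: 3.

3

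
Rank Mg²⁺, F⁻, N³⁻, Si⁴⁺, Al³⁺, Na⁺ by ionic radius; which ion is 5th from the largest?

Al³⁺

Each ion has 10 electrons. The ranking follows nuclear charge in reverse — greater Z gives a smaller radius. Si⁴⁺ (Z=14), Al³⁺ (Z=13), Mg²⁺ (Z=12), Na⁺ (Z=11), F⁻ (Z=9), N³⁻ (Z=7).
Ordering: Si⁴⁺ < Al³⁺ < Mg²⁺ < Na⁺ < F⁻ < N³⁻. The 5th largest is Al³⁺.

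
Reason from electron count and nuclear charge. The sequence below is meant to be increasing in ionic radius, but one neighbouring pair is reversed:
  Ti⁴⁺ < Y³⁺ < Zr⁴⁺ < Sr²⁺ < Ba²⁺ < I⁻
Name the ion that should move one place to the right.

Y³⁺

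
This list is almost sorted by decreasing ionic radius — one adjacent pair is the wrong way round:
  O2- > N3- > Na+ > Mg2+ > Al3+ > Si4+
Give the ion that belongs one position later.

O2-

Check each adjacent pair. O2- and N3- are reversed: they are isoelectronic (10 e⁻) and O has more protons than N (8 vs 7), making O2- smaller. No other neighbouring pair contradicts the periodic trends, so O2- is the ion listed too early.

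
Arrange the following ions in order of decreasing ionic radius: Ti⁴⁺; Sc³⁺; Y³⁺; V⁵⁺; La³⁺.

Tabulating Z and e⁻: V⁵⁺ (Z=23, 18 e⁻), Ti⁴⁺ (Z=22, 18 e⁻), Sc³⁺ (Z=21, 18 e⁻), Y³⁺ (Z=39, 36 e⁻), La³⁺ (Z=57, 54 e⁻). V⁵⁺ < Ti⁴⁺ (both 18 e⁻, Z=23>22); Ti⁴⁺ < Sc³⁺ (both 18 e⁻, Z=22>21); Sc³⁺ < Y³⁺ (same group, 1 shell fewer); Y³⁺ < La³⁺ (same group, 1 shell fewer).

La³⁺ > Y³⁺ > Sc³⁺ > Ti⁴⁺ > V⁵⁺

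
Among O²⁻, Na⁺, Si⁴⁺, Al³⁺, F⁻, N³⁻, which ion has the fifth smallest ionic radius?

Isoelectronic series (10 e⁻ each). Size is set by nuclear charge: more protons means a smaller ion. Si⁴⁺ (Z=14), Al³⁺ (Z=13), Na⁺ (Z=11), F⁻ (Z=9), O²⁻ (Z=8), N³⁻ (Z=7).
So the order is Si⁴⁺ < Al³⁺ < Na⁺ < F⁻ < O²⁻ < N³⁻; the 5th-smallest ion is O²⁻.

O²⁻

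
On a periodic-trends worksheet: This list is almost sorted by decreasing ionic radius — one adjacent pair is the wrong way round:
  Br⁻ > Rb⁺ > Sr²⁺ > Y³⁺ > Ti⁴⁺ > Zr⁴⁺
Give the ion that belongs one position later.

The pair Ti⁴⁺, Zr⁴⁺ is the wrong way round — Ti⁴⁺ and Zr⁴⁺ are in one column with the same charge; the lighter period-4 ion has one fewer shell and is smaller. All other adjacent pairs agree with periodic trends, so Ti⁴⁺ is the misplaced ion.

Ti⁴⁺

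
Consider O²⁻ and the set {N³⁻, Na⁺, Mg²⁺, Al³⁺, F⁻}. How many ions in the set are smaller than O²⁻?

Isoelectronic series (10 e⁻ each). Size is set by nuclear charge: more protons means a smaller ion. Al³⁺ (Z=13), Mg²⁺ (Z=12), Na⁺ (Z=11), F⁻ (Z=9), O²⁻ (Z=8), N³⁻ (Z=7).
Ordering all of them (including O²⁻) by radius gives Al³⁺ < Mg²⁺ < Na⁺ < F⁻ < O²⁻ < N³⁻. That's 4.

4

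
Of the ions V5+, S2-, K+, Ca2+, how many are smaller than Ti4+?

These species are isoelectronic with 18 electrons. The only difference is the number of protons: V5+ (Z=23), Ti4+ (Z=22), Ca2+ (Z=20), K+ (Z=19), S2- (Z=16). The strongest nuclear pull (V5+) gives the smallest ion.
Overall: V5+ < Ti4+ < Ca2+ < K+ < S2-. Ti4+ has 1 below it and 3 above. That's 1.

1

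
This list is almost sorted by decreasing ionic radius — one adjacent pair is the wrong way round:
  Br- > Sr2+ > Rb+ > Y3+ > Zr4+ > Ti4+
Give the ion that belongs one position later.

Scanning neighbour by neighbour, only Sr2+/Rb+ violates a trend: they are isoelectronic (36 e⁻) and Sr has more protons than Rb (38 vs 37), making Sr2+ smaller. That makes Sr2+ the one sitting a position early relative to where it belongs.

Sr2+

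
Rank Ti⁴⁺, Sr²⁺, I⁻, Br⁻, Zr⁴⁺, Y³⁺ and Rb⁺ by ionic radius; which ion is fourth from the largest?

Ti⁴⁺ has 18 e⁻ (Z=22), Zr⁴⁺ has 36 e⁻ (Z=40), Y³⁺ has 36 e⁻ (Z=39), Sr²⁺ has 36 e⁻ (Z=38), Rb⁺ has 36 e⁻ (Z=37), Br⁻ has 36 e⁻ (Z=35), I⁻ has 54 e⁻ (Z=53). Ti⁴⁺ < Zr⁴⁺ (same group, 1 shell fewer); Zr⁴⁺ < Y³⁺ (isoelectronic, higher Z=40 is smaller); Y³⁺ < Sr²⁺ (isoelectronic, higher Z=39 is smaller); Sr²⁺ < Rb⁺ (both 36 e⁻, Z=38>37); Rb⁺ < Br⁻ (both 36 e⁻, Z=37>35); Br⁻ < I⁻ (same group, 1 shell fewer).
Ordering: Ti⁴⁺ < Zr⁴⁺ < Y³⁺ < Sr²⁺ < Rb⁺ < Br⁻ < I⁻. The fourth largest is Sr²⁺.

Sr²⁺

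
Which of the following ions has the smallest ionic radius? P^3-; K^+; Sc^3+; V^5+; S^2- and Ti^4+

V^5+

All of these have 18 electrons (isoelectronic). With the same electron cloud, the ion with the most protons pulls it in tightest. Nuclear charges: V^5+ (Z=23), Ti^4+ (Z=22), Sc^3+ (Z=21), K^+ (Z=19), S^2- (Z=16), P^3- (Z=15). Highest Z is smallest.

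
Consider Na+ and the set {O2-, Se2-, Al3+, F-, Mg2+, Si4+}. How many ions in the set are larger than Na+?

3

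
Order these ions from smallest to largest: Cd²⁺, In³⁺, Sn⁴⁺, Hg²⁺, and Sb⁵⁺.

Tabulating Z and e⁻: Sb⁵⁺ has 46 e⁻ (Z=51), Sn⁴⁺ has 46 e⁻ (Z=50), In³⁺ has 46 e⁻ (Z=49), Cd²⁺ has 46 e⁻ (Z=48), Hg²⁺ has 78 e⁻ (Z=80). Sb⁵⁺ < Sn⁴⁺ (both 46 e⁻, Z=51>50); Sn⁴⁺ < In³⁺ (isoelectronic, higher Z=50 is smaller); In³⁺ < Cd²⁺ (isoelectronic, higher Z=49 is smaller); Cd²⁺ < Hg²⁺ (same group, period 5 vs 6).

Sb⁵⁺ < Sn⁴⁺ < In³⁺ < Cd²⁺ < Hg²⁺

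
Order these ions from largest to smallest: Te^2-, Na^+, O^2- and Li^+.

Te^2- > O^2- > Na^+ > Li^+

Li^+: 2 e⁻, Z=3, Na^+: 10 e⁻, Z=11, O^2-: 10 e⁻, Z=8, Te^2-: 54 e⁻, Z=52. Li^+ < Na^+ (same group, 1 shell fewer); Na^+ < O^2- (both 10 e⁻, Z=11>8); O^2- < Te^2- (same group, 3 shells fewer).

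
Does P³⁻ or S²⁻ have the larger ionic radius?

P³⁻

All of these have 18 electrons (isoelectronic). With the same electron cloud, the ion with the most protons pulls it in tightest. Nuclear charges: S²⁻ (Z=16), P³⁻ (Z=15). Highest Z is smallest.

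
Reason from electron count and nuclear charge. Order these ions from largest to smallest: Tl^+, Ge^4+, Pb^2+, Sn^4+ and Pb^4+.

Work out protons and electrons: Ge^4+: 28 e⁻, Z=32, Sn^4+: 46 e⁻, Z=50, Pb^4+: 78 e⁻, Z=82, Pb^2+: 80 e⁻, Z=82, Tl^+: 80 e⁻, Z=81. Ge^4+ < Sn^4+ (same group, 1 shell fewer); Sn^4+ < Pb^4+ (same group, period 5 vs 6); Pb^4+ < Pb^2+ (same element, +4 vs +2); Pb^2+ < Tl^+ (isoelectronic, higher Z=82 is smaller).

Tl^+ > Pb^2+ > Pb^4+ > Sn^4+ > Ge^4+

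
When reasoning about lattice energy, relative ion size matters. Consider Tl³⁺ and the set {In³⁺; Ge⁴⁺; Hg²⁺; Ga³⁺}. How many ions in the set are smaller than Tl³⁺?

3

First list Z and electron count for each: Ge⁴⁺ has 28 e⁻ (Z=32), Ga³⁺ has 28 e⁻ (Z=31), In³⁺ has 46 e⁻ (Z=49), Tl³⁺ has 78 e⁻ (Z=81), Hg²⁺ has 78 e⁻ (Z=80). Ge⁴⁺ < Ga³⁺ (both 28 e⁻, Z=32>31); Ga³⁺ < In³⁺ (same group, period 4 vs 5); In³⁺ < Tl³⁺ (same group, 1 shell fewer); Tl³⁺ < Hg²⁺ (both 78 e⁻, Z=81>80).
Placing each against Tl³⁺: smaller — Ge⁴⁺, Ga³⁺, In³⁺; larger — Hg²⁺. Count: 3.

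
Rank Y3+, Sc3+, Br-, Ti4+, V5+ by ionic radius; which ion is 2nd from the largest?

First list Z and electron count for each: V5+: 18 e⁻, Z=23, Ti4+: 18 e⁻, Z=22, Sc3+: 18 e⁻, Z=21, Y3+: 36 e⁻, Z=39, Br-: 36 e⁻, Z=35. V5+ < Ti4+ (isoelectronic, higher Z=23 is smaller); Ti4+ < Sc3+ (isoelectronic, higher Z=22 is smaller); Sc3+ < Y3+ (same group, 1 shell fewer); Y3+ < Br- (isoelectronic, higher Z=39 is smaller).
Full ascending order: V5+ < Ti4+ < Sc3+ < Y3+ < Br-. Counting from the largest, position 2 is Y3+.

Y3+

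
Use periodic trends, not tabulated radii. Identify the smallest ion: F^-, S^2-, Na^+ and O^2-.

Work out protons and electrons: Na^+: 10 e⁻, Z=11, F^-: 10 e⁻, Z=9, O^2-: 10 e⁻, Z=8, S^2-: 18 e⁻, Z=16. Na^+ < F^- (isoelectronic, higher Z=11 is smaller); F^- < O^2- (both 10 e⁻, Z=9>8); O^2- < S^2- (same group, period 2 vs 3).

Na^+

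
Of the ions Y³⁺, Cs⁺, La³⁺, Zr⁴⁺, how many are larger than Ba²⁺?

1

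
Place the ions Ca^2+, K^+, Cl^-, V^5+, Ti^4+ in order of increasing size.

All of these have 18 electrons (isoelectronic). With the same electron cloud, the ion with the most protons pulls it in tightest. Nuclear charges: V^5+ (Z=23), Ti^4+ (Z=22), Ca^2+ (Z=20), K^+ (Z=19), Cl^- (Z=17). Highest Z is smallest.

V^5+ < Ti^4+ < Ca^2+ < K^+ < Cl^-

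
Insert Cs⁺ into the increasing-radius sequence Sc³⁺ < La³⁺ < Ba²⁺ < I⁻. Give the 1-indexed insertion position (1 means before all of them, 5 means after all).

4

Sc³⁺ has 18 e⁻ (Z=21), La³⁺ has 54 e⁻ (Z=57), Ba²⁺ has 54 e⁻ (Z=56), Cs⁺ has 54 e⁻ (Z=55), I⁻ has 54 e⁻ (Z=53). Sc³⁺ < La³⁺ (same group, period 4 vs 6); La³⁺ < Ba²⁺ (both 54 e⁻, Z=57>56); Ba²⁺ < Cs⁺ (isoelectronic, higher Z=56 is smaller); Cs⁺ < I⁻ (both 54 e⁻, Z=55>53).
Putting Cs⁺ in gives Sc³⁺ < La³⁺ < Ba²⁺ < Cs⁺ < I⁻; it lands at slot 4.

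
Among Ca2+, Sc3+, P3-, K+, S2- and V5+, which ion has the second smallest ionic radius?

Each ion has 18 electrons. The ranking follows nuclear charge in reverse — greater Z gives a smaller radius. V5+ (Z=23), Sc3+ (Z=21), Ca2+ (Z=20), K+ (Z=19), S2- (Z=16), P3- (Z=15).
That gives V5+ < Sc3+ < Ca2+ < K+ < S2- < P3-. From the smallest end, number 2 is Sc3+.

Sc3+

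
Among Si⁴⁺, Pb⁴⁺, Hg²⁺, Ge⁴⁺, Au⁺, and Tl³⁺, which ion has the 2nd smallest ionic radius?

Ge⁴⁺

Si⁴⁺: 10 e⁻, Z=14, Ge⁴⁺: 28 e⁻, Z=32, Pb⁴⁺: 78 e⁻, Z=82, Tl³⁺: 78 e⁻, Z=81, Hg²⁺: 78 e⁻, Z=80, Au⁺: 78 e⁻, Z=79. Si⁴⁺ < Ge⁴⁺ (same group, period 3 vs 4); Ge⁴⁺ < Pb⁴⁺ (same group, 2 shells fewer); Pb⁴⁺ < Tl³⁺ (isoelectronic, higher Z=82 is smaller); Tl³⁺ < Hg²⁺ (isoelectronic, higher Z=81 is smaller); Hg²⁺ < Au⁺ (isoelectronic, higher Z=80 is smaller).
Ordering: Si⁴⁺ < Ge⁴⁺ < Pb⁴⁺ < Tl³⁺ < Hg²⁺ < Au⁺. The 2nd smallest is Ge⁴⁺.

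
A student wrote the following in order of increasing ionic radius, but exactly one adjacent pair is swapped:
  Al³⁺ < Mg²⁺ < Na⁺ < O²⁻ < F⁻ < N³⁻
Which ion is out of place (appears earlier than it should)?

Scanning neighbour by neighbour, only O²⁻/F⁻ violates a trend: both have 10 electrons but Z(F)=9 > Z(O)=8, so F⁻ should be the smaller of the two. That makes O²⁻ the one sitting a position early relative to where it belongs.

O²⁻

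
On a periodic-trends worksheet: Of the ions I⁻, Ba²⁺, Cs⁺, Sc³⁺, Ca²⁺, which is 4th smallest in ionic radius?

Cs⁺

Electron counts and nuclear charges: Sc³⁺ has 18 e⁻ (Z=21), Ca²⁺ has 18 e⁻ (Z=20), Ba²⁺ has 54 e⁻ (Z=56), Cs⁺ has 54 e⁻ (Z=55), I⁻ has 54 e⁻ (Z=53). Sc³⁺ < Ca²⁺ (isoelectronic, higher Z=21 is smaller); Ca²⁺ < Ba²⁺ (same group, period 4 vs 6); Ba²⁺ < Cs⁺ (isoelectronic, higher Z=56 is smaller); Cs⁺ < I⁻ (both 54 e⁻, Z=55>53).
So the order is Sc³⁺ < Ca²⁺ < Ba²⁺ < Cs⁺ < I⁻; the 4th-smallest ion is Cs⁺.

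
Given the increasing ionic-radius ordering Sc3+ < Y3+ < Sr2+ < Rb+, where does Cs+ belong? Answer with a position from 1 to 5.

Electron counts and nuclear charges: Sc3+: 18 e⁻, Z=21, Y3+: 36 e⁻, Z=39, Sr2+: 36 e⁻, Z=38, Rb+: 36 e⁻, Z=37, Cs+: 54 e⁻, Z=55. Sc3+ < Y3+ (same group, period 4 vs 5); Y3+ < Sr2+ (both 36 e⁻, Z=39>38); Sr2+ < Rb+ (isoelectronic, higher Z=38 is smaller); Rb+ < Cs+ (same group, 1 shell fewer).
With Cs+ included the full order is Sc3+ < Y3+ < Sr2+ < Rb+ < Cs+, so it takes position 5.

5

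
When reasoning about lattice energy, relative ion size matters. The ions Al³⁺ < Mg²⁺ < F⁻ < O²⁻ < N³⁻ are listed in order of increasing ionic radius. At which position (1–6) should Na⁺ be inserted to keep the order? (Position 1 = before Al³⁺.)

3

These species are isoelectronic with 10 electrons. The only difference is the number of protons: Al³⁺ (Z=13), Mg²⁺ (Z=12), Na⁺ (Z=11), F⁻ (Z=9), O²⁻ (Z=8), N³⁻ (Z=7). The strongest nuclear pull (Al³⁺) gives the smallest ion.
With Na⁺ included the full order is Al³⁺ < Mg²⁺ < Na⁺ < F⁻ < O²⁻ < N³⁻, so it takes position 3.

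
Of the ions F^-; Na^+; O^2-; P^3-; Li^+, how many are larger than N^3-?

1

Work out protons and electrons: Li^+ has 2 e⁻ (Z=3), Na^+ has 10 e⁻ (Z=11), F^- has 10 e⁻ (Z=9), O^2- has 10 e⁻ (Z=8), N^3- has 10 e⁻ (Z=7), P^3- has 18 e⁻ (Z=15). Li^+ < Na^+ (same group, 1 shell fewer); Na^+ < F^- (both 10 e⁻, Z=11>9); F^- < O^2- (both 10 e⁻, Z=9>8); O^2- < N^3- (both 10 e⁻, Z=8>7); N^3- < P^3- (same group, period 2 vs 3).
Ordering all of them (including N^3-) by radius gives Li^+ < Na^+ < F^- < O^2- < N^3- < P^3-. Count: 1.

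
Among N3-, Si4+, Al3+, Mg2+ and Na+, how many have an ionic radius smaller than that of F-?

4

Isoelectronic series (10 e⁻ each). Size is set by nuclear charge: more protons means a smaller ion. Si4+ (Z=14), Al3+ (Z=13), Mg2+ (Z=12), Na+ (Z=11), F- (Z=9), N3- (Z=7).
Relative to F-, the ions that are smaller are Si4+, Al3+, Mg2+, Na+. Count: 4.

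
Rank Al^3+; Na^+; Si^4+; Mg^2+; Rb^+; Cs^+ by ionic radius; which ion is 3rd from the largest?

Na^+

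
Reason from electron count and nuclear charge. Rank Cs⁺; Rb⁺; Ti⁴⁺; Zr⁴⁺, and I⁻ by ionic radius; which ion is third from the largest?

Rb⁺

Ti⁴⁺: 18 e⁻, Z=22, Zr⁴⁺: 36 e⁻, Z=40, Rb⁺: 36 e⁻, Z=37, Cs⁺: 54 e⁻, Z=55, I⁻: 54 e⁻, Z=53. Ti⁴⁺ < Zr⁴⁺ (same group, period 4 vs 5); Zr⁴⁺ < Rb⁺ (isoelectronic, higher Z=40 is smaller); Rb⁺ < Cs⁺ (same group, 1 shell fewer); Cs⁺ < I⁻ (isoelectronic, higher Z=55 is smaller).
Full ascending order: Ti⁴⁺ < Zr⁴⁺ < Rb⁺ < Cs⁺ < I⁻. Counting from the largest, position 3 is Rb⁺.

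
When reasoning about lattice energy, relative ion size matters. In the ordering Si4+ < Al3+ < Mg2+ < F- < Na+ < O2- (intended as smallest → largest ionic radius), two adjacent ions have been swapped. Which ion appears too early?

F-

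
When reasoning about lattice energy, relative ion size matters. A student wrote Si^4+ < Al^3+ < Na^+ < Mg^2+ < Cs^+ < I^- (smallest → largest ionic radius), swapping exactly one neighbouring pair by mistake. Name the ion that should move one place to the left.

Mg^2+

The pair Na^+, Mg^2+ is the wrong way round — they are isoelectronic (10 e⁻) and Mg has more protons than Na (12 vs 11), making Mg^2+ smaller. All other adjacent pairs agree with periodic trends, so Mg^2+ is the misplaced ion.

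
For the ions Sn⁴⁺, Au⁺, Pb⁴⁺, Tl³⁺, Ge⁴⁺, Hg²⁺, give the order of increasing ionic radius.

First list Z and electron count for each: Ge⁴⁺ (Z=32, 28 e⁻), Sn⁴⁺ (Z=50, 46 e⁻), Pb⁴⁺ (Z=82, 78 e⁻), Tl³⁺ (Z=81, 78 e⁻), Hg²⁺ (Z=80, 78 e⁻), Au⁺ (Z=79, 78 e⁻). Ge⁴⁺ < Sn⁴⁺ (same group, 1 shell fewer); Sn⁴⁺ < Pb⁴⁺ (same group, period 5 vs 6); Pb⁴⁺ < Tl³⁺ (both 78 e⁻, Z=82>81); Tl³⁺ < Hg²⁺ (both 78 e⁻, Z=81>80); Hg²⁺ < Au⁺ (isoelectronic, higher Z=80 is smaller).

Ge⁴⁺ < Sn⁴⁺ < Pb⁴⁺ < Tl³⁺ < Hg²⁺ < Au⁺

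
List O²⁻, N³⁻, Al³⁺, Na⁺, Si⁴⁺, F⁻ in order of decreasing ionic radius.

Each ion has 10 electrons. The ranking follows nuclear charge in reverse — greater Z gives a smaller radius. Si⁴⁺ (Z=14), Al³⁺ (Z=13), Na⁺ (Z=11), F⁻ (Z=9), O²⁻ (Z=8), N³⁻ (Z=7).

N³⁻ > O²⁻ > F⁻ > Na⁺ > Al³⁺ > Si⁴⁺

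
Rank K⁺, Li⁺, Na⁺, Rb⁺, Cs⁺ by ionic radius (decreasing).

Cs⁺ > Rb⁺ > K⁺ > Na⁺ > Li⁺

Same group, same charge. Going down the group adds an extra shell of electrons, so the ion gets larger: Li⁺ is highest in the group and smallest.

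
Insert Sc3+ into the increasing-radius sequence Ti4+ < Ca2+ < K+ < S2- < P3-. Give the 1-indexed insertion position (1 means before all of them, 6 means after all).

Isoelectronic series (18 e⁻ each). Size is set by nuclear charge: more protons means a smaller ion. Ti4+ (Z=22), Sc3+ (Z=21), Ca2+ (Z=20), K+ (Z=19), S2- (Z=16), P3- (Z=15).
The complete sequence is Ti4+ < Sc3+ < Ca2+ < K+ < S2- < P3-. Sc3+ sits at position 2.

2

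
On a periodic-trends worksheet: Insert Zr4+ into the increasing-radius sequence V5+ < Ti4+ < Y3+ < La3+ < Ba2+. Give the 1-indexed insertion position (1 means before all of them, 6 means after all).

Electron counts and nuclear charges: V5+ (Z=23, 18 e⁻), Ti4+ (Z=22, 18 e⁻), Zr4+ (Z=40, 36 e⁻), Y3+ (Z=39, 36 e⁻), La3+ (Z=57, 54 e⁻), Ba2+ (Z=56, 54 e⁻). V5+ < Ti4+ (isoelectronic, higher Z=23 is smaller); Ti4+ < Zr4+ (same group, 1 shell fewer); Zr4+ < Y3+ (both 36 e⁻, Z=40>39); Y3+ < La3+ (same group, 1 shell fewer); La3+ < Ba2+ (isoelectronic, higher Z=57 is smaller).
The complete sequence is V5+ < Ti4+ < Zr4+ < Y3+ < La3+ < Ba2+. Zr4+ sits at position 3.

3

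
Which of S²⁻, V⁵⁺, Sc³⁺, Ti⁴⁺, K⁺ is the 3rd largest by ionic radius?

All of these have 18 electrons (isoelectronic). With the same electron cloud, the ion with the most protons pulls it in tightest. Nuclear charges: V⁵⁺ (Z=23), Ti⁴⁺ (Z=22), Sc³⁺ (Z=21), K⁺ (Z=19), S²⁻ (Z=16). Highest Z is smallest.
So the order is V⁵⁺ < Ti⁴⁺ < Sc³⁺ < K⁺ < S²⁻; the 3rd-largest ion is Sc³⁺.

Sc³⁺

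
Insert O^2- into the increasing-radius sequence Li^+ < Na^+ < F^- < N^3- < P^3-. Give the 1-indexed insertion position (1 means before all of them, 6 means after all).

Electron counts and nuclear charges: Li^+ (Z=3, 2 e⁻), Na^+ (Z=11, 10 e⁻), F^- (Z=9, 10 e⁻), O^2- (Z=8, 10 e⁻), N^3- (Z=7, 10 e⁻), P^3- (Z=15, 18 e⁻). Li^+ < Na^+ (same group, 1 shell fewer); Na^+ < F^- (both 10 e⁻, Z=11>9); F^- < O^2- (both 10 e⁻, Z=9>8); O^2- < N^3- (isoelectronic, higher Z=8 is smaller); N^3- < P^3- (same group, 1 shell fewer).
The complete sequence is Li^+ < Na^+ < F^- < O^2- < N^3- < P^3-. O^2- sits at position 4.

4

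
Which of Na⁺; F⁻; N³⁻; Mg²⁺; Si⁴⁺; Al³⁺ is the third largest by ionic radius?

Na⁺

Isoelectronic series (10 e⁻ each). Size is set by nuclear charge: more protons means a smaller ion. Si⁴⁺ (Z=14), Al³⁺ (Z=13), Mg²⁺ (Z=12), Na⁺ (Z=11), F⁻ (Z=9), N³⁻ (Z=7).
Ordering: Si⁴⁺ < Al³⁺ < Mg²⁺ < Na⁺ < F⁻ < N³⁻. The third largest is Na⁺.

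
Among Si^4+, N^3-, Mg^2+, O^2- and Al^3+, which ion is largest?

N^3-

All of these have 10 electrons (isoelectronic). With the same electron cloud, the ion with the most protons pulls it in tightest. Nuclear charges: Si^4+ (Z=14), Al^3+ (Z=13), Mg^2+ (Z=12), O^2- (Z=8), N^3- (Z=7). Highest Z is smallest.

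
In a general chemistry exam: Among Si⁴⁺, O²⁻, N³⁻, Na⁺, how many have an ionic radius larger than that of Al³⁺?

3

These species are isoelectronic with 10 electrons. The only difference is the number of protons: Si⁴⁺ (Z=14), Al³⁺ (Z=13), Na⁺ (Z=11), O²⁻ (Z=8), N³⁻ (Z=7). The strongest nuclear pull (Si⁴⁺) gives the smallest ion.
Relative to Al³⁺, the ions that are larger are Na⁺, O²⁻, N³⁻. So 3 are larger.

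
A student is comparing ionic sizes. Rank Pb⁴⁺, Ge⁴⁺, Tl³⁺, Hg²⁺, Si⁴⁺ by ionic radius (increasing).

First list Z and electron count for each: Si⁴⁺: 10 e⁻, Z=14, Ge⁴⁺: 28 e⁻, Z=32, Pb⁴⁺: 78 e⁻, Z=82, Tl³⁺: 78 e⁻, Z=81, Hg²⁺: 78 e⁻, Z=80. Si⁴⁺ < Ge⁴⁺ (same group, 1 shell fewer); Ge⁴⁺ < Pb⁴⁺ (same group, 2 shells fewer); Pb⁴⁺ < Tl³⁺ (both 78 e⁻, Z=82>81); Tl³⁺ < Hg²⁺ (both 78 e⁻, Z=81>80).

Si⁴⁺ < Ge⁴⁺ < Pb⁴⁺ < Tl³⁺ < Hg²⁺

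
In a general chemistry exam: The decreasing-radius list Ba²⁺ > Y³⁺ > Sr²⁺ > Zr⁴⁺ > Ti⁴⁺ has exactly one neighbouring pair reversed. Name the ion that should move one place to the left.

Scanning neighbour by neighbour, only Y³⁺/Sr²⁺ violates a trend: they are isoelectronic (36 e⁻) and Y has more protons than Sr (39 vs 38), making Y³⁺ smaller. That makes Sr²⁺ the one sitting a position late relative to where it belongs.

Sr²⁺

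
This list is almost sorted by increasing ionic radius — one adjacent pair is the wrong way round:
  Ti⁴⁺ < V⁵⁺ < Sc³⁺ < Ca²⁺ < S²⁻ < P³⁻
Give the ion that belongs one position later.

Scanning neighbour by neighbour, only Ti⁴⁺/V⁵⁺ violates a trend: they are isoelectronic (18 e⁻) and V has more protons than Ti (23 vs 22), making V⁵⁺ smaller. That makes Ti⁴⁺ the one sitting a position early relative to where it belongs.

Ti⁴⁺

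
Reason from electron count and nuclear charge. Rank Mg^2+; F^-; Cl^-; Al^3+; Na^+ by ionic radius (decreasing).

Work out protons and electrons: Al^3+ (Z=13, 10 e⁻), Mg^2+ (Z=12, 10 e⁻), Na^+ (Z=11, 10 e⁻), F^- (Z=9, 10 e⁻), Cl^- (Z=17, 18 e⁻). Al^3+ < Mg^2+ (both 10 e⁻, Z=13>12); Mg^2+ < Na^+ (isoelectronic, higher Z=12 is smaller); Na^+ < F^- (both 10 e⁻, Z=11>9); F^- < Cl^- (same group, 1 shell fewer).

Cl^- > F^- > Na^+ > Mg^2+ > Al^3+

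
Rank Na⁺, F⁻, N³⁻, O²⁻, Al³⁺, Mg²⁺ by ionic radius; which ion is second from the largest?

Isoelectronic series (10 e⁻ each). Size is set by nuclear charge: more protons means a smaller ion. Al³⁺ (Z=13), Mg²⁺ (Z=12), Na⁺ (Z=11), F⁻ (Z=9), O²⁻ (Z=8), N³⁻ (Z=7).
Full ascending order: Al³⁺ < Mg²⁺ < Na⁺ < F⁻ < O²⁻ < N³⁻. Counting from the largest, position 2 is O²⁻.

O²⁻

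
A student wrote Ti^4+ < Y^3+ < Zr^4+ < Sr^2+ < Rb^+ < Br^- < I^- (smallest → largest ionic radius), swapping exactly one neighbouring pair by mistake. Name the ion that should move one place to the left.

Zr^4+

Check each adjacent pair. Y^3+ and Zr^4+ are reversed: both have 36 electrons but Z(Zr)=40 > Z(Y)=39, so Zr^4+ should be the smaller of the two. No other neighbouring pair contradicts the periodic trends, so Zr^4+ is the ion listed too late.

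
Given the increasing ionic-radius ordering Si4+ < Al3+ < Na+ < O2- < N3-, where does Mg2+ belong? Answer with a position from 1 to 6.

3

All of these have 10 electrons (isoelectronic). With the same electron cloud, the ion with the most protons pulls it in tightest. Nuclear charges: Si4+ (Z=14), Al3+ (Z=13), Mg2+ (Z=12), Na+ (Z=11), O2- (Z=8), N3- (Z=7). Highest Z is smallest.
Putting Mg2+ in gives Si4+ < Al3+ < Mg2+ < Na+ < O2- < N3-; it lands at slot 3.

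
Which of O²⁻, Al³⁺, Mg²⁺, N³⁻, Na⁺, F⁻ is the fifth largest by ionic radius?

Mg²⁺

Each ion has 10 electrons. The ranking follows nuclear charge in reverse — greater Z gives a smaller radius. Al³⁺ (Z=13), Mg²⁺ (Z=12), Na⁺ (Z=11), F⁻ (Z=9), O²⁻ (Z=8), N³⁻ (Z=7).
That gives Al³⁺ < Mg²⁺ < Na⁺ < F⁻ < O²⁻ < N³⁻. From the largest end, number 5 is Mg²⁺.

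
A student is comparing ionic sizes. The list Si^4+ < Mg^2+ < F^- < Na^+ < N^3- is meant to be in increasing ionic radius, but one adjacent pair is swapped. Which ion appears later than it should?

Na^+

Check each adjacent pair. F^- and Na^+ are reversed: they are isoelectronic (10 e⁻) and Na has more protons than F (11 vs 9), making Na^+ smaller. No other neighbouring pair contradicts the periodic trends, so Na^+ is the ion listed too late.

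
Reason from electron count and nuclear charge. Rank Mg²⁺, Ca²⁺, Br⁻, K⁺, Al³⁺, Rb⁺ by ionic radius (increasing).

Work out protons and electrons: Al³⁺ has 10 e⁻ (Z=13), Mg²⁺ has 10 e⁻ (Z=12), Ca²⁺ has 18 e⁻ (Z=20), K⁺ has 18 e⁻ (Z=19), Rb⁺ has 36 e⁻ (Z=37), Br⁻ has 36 e⁻ (Z=35). Al³⁺ < Mg²⁺ (isoelectronic, higher Z=13 is smaller); Mg²⁺ < Ca²⁺ (same group, 1 shell fewer); Ca²⁺ < K⁺ (both 18 e⁻, Z=20>19); K⁺ < Rb⁺ (same group, 1 shell fewer); Rb⁺ < Br⁻ (isoelectronic, higher Z=37 is smaller).

Al³⁺ < Mg²⁺ < Ca²⁺ < K⁺ < Rb⁺ < Br⁻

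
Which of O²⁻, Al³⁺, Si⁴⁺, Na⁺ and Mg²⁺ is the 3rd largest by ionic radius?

Isoelectronic series (10 e⁻ each). Size is set by nuclear charge: more protons means a smaller ion. Si⁴⁺ (Z=14), Al³⁺ (Z=13), Mg²⁺ (Z=12), Na⁺ (Z=11), O²⁻ (Z=8).
Ordering: Si⁴⁺ < Al³⁺ < Mg²⁺ < Na⁺ < O²⁻. The 3rd largest is Mg²⁺.

Mg²⁺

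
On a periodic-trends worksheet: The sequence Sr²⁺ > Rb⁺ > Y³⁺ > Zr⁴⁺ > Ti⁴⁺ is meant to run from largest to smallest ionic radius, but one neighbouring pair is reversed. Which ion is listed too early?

Compare adjacent ions: both have 36 electrons but Z(Sr)=38 > Z(Rb)=37, so Sr²⁺ should be the smaller of the two — yet in this decreasing list Sr²⁺ sits before Rb⁺. Nothing else is reversed, so Sr²⁺ should move one place to the right.

Sr²⁺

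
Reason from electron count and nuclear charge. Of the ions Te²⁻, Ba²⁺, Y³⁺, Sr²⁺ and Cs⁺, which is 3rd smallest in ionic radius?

Ba²⁺

First list Z and electron count for each: Y³⁺ has 36 e⁻ (Z=39), Sr²⁺ has 36 e⁻ (Z=38), Ba²⁺ has 54 e⁻ (Z=56), Cs⁺ has 54 e⁻ (Z=55), Te²⁻ has 54 e⁻ (Z=52). Y³⁺ < Sr²⁺ (both 36 e⁻, Z=39>38); Sr²⁺ < Ba²⁺ (same group, period 5 vs 6); Ba²⁺ < Cs⁺ (both 54 e⁻, Z=56>55); Cs⁺ < Te²⁻ (isoelectronic, higher Z=55 is smaller).
Ordering: Y³⁺ < Sr²⁺ < Ba²⁺ < Cs⁺ < Te²⁻. The 3rd smallest is Ba²⁺.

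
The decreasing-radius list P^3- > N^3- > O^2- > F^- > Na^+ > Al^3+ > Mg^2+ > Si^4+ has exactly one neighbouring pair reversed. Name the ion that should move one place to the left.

Scanning neighbour by neighbour, only Al^3+/Mg^2+ violates a trend: Al^3+ and Mg^2+ share 10 electrons; the higher nuclear charge on Al (Z=13) contracts it more, so Al^3+ < Mg^2+. That makes Mg^2+ the one sitting a position late relative to where it belongs.

Mg^2+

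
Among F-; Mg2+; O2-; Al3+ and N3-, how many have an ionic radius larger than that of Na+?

3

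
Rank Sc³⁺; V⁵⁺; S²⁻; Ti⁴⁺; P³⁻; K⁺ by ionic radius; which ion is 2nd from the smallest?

Ti⁴⁺

Each ion has 18 electrons. The ranking follows nuclear charge in reverse — greater Z gives a smaller radius. V⁵⁺ (Z=23), Ti⁴⁺ (Z=22), Sc³⁺ (Z=21), K⁺ (Z=19), S²⁻ (Z=16), P³⁻ (Z=15).
Full ascending order: V⁵⁺ < Ti⁴⁺ < Sc³⁺ < K⁺ < S²⁻ < P³⁻. Counting from the smallest, position 2 is Ti⁴⁺.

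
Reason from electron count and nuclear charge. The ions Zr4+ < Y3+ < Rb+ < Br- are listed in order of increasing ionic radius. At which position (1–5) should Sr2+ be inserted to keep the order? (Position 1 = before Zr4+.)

3

Isoelectronic series (36 e⁻ each). Size is set by nuclear charge: more protons means a smaller ion. Zr4+ (Z=40), Y3+ (Z=39), Sr2+ (Z=38), Rb+ (Z=37), Br- (Z=35).
Merged order: Zr4+ < Y3+ < Sr2+ < Rb+ < Br- — Sr2+ is number 3.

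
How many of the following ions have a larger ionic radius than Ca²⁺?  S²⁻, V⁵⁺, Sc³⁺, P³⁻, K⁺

These species are isoelectronic with 18 electrons. The only difference is the number of protons: V⁵⁺ (Z=23), Sc³⁺ (Z=21), Ca²⁺ (Z=20), K⁺ (Z=19), S²⁻ (Z=16), P³⁻ (Z=15). The strongest nuclear pull (V⁵⁺) gives the smallest ion.
Overall: V⁵⁺ < Sc³⁺ < Ca²⁺ < K⁺ < S²⁻ < P³⁻. Ca²⁺ has 2 below it and 3 above. So 3 are larger.

3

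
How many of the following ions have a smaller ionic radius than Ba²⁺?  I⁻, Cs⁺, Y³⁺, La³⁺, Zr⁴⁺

First list Z and electron count for each: Zr⁴⁺: 36 e⁻, Z=40, Y³⁺: 36 e⁻, Z=39, La³⁺: 54 e⁻, Z=57, Ba²⁺: 54 e⁻, Z=56, Cs⁺: 54 e⁻, Z=55, I⁻: 54 e⁻, Z=53. Zr⁴⁺ < Y³⁺ (isoelectronic, higher Z=40 is smaller); Y³⁺ < La³⁺ (same group, period 5 vs 6); La³⁺ < Ba²⁺ (isoelectronic, higher Z=57 is smaller); Ba²⁺ < Cs⁺ (isoelectronic, higher Z=56 is smaller); Cs⁺ < I⁻ (both 54 e⁻, Z=55>53).
Placing each against Ba²⁺: smaller — Zr⁴⁺, Y³⁺, La³⁺; larger — Cs⁺, I⁻. So 3 are smaller.

3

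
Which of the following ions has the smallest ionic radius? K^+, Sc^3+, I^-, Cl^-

Electron counts and nuclear charges: Sc^3+ (Z=21, 18 e⁻), K^+ (Z=19, 18 e⁻), Cl^- (Z=17, 18 e⁻), I^- (Z=53, 54 e⁻). Sc^3+ < K^+ (isoelectronic, higher Z=21 is smaller); K^+ < Cl^- (both 18 e⁻, Z=19>17); Cl^- < I^- (same group, 2 shells fewer).

Sc^3+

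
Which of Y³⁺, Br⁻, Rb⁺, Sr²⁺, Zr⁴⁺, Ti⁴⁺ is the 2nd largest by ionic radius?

Rb⁺

Tabulating Z and e⁻: Ti⁴⁺: 18 e⁻, Z=22, Zr⁴⁺: 36 e⁻, Z=40, Y³⁺: 36 e⁻, Z=39, Sr²⁺: 36 e⁻, Z=38, Rb⁺: 36 e⁻, Z=37, Br⁻: 36 e⁻, Z=35. Ti⁴⁺ < Zr⁴⁺ (same group, 1 shell fewer); Zr⁴⁺ < Y³⁺ (isoelectronic, higher Z=40 is smaller); Y³⁺ < Sr²⁺ (isoelectronic, higher Z=39 is smaller); Sr²⁺ < Rb⁺ (isoelectronic, higher Z=38 is smaller); Rb⁺ < Br⁻ (both 36 e⁻, Z=37>35).
So the order is Ti⁴⁺ < Zr⁴⁺ < Y³⁺ < Sr²⁺ < Rb⁺ < Br⁻; the 2nd-largest ion is Rb⁺.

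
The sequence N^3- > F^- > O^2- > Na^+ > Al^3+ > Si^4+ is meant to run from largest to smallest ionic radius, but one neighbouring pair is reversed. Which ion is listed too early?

Compare adjacent ions: they are isoelectronic (10 e⁻) and F has more protons than O (9 vs 8), making F^- smaller — yet in this decreasing list F^- sits before O^2-. Nothing else is reversed, so F^- should move one place to the right.

F^-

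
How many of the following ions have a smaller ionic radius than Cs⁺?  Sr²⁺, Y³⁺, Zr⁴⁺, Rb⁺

4

Electron counts and nuclear charges: Zr⁴⁺ has 36 e⁻ (Z=40), Y³⁺ has 36 e⁻ (Z=39), Sr²⁺ has 36 e⁻ (Z=38), Rb⁺ has 36 e⁻ (Z=37), Cs⁺ has 54 e⁻ (Z=55). Zr⁴⁺ < Y³⁺ (both 36 e⁻, Z=40>39); Y³⁺ < Sr²⁺ (both 36 e⁻, Z=39>38); Sr²⁺ < Rb⁺ (both 36 e⁻, Z=38>37); Rb⁺ < Cs⁺ (same group, period 5 vs 6).
Placing each against Cs⁺: smaller — Zr⁴⁺, Y³⁺, Sr²⁺, Rb⁺; larger — none. So 4 are smaller.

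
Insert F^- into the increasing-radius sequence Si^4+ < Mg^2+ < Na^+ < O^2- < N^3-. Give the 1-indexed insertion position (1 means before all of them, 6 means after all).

All of these have 10 electrons (isoelectronic). With the same electron cloud, the ion with the most protons pulls it in tightest. Nuclear charges: Si^4+ (Z=14), Mg^2+ (Z=12), Na^+ (Z=11), F^- (Z=9), O^2- (Z=8), N^3- (Z=7). Highest Z is smallest.
With F^- included the full order is Si^4+ < Mg^2+ < Na^+ < F^- < O^2- < N^3-, so it takes position 4.

4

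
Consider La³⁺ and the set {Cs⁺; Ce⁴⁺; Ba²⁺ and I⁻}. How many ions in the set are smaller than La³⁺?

1

These species are isoelectronic with 54 electrons. The only difference is the number of protons: Ce⁴⁺ (Z=58), La³⁺ (Z=57), Ba²⁺ (Z=56), Cs⁺ (Z=55), I⁻ (Z=53). The strongest nuclear pull (Ce⁴⁺) gives the smallest ion.
Placing each against La³⁺: smaller — Ce⁴⁺; larger — Ba²⁺, Cs⁺, I⁻. So 1 is smaller.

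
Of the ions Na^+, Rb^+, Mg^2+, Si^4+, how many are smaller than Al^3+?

1

Electron counts and nuclear charges: Si^4+ (Z=14, 10 e⁻), Al^3+ (Z=13, 10 e⁻), Mg^2+ (Z=12, 10 e⁻), Na^+ (Z=11, 10 e⁻), Rb^+ (Z=37, 36 e⁻). Si^4+ < Al^3+ (both 10 e⁻, Z=14>13); Al^3+ < Mg^2+ (both 10 e⁻, Z=13>12); Mg^2+ < Na^+ (both 10 e⁻, Z=12>11); Na^+ < Rb^+ (same group, period 3 vs 5).
Placing each against Al^3+: smaller — Si^4+; larger — Mg^2+, Na^+, Rb^+. That's 1.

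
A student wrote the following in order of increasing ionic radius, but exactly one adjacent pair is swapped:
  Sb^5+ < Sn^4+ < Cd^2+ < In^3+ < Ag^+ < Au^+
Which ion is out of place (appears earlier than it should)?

Cd^2+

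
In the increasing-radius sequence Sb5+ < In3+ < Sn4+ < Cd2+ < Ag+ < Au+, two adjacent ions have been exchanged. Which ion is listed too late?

Compare adjacent ions: both have 46 electrons but Z(Sn)=50 > Z(In)=49, so Sn4+ should be the smaller of the two — yet in this increasing list In3+ sits before Sn4+. Nothing else is reversed, so Sn4+ should move one place to the left.

Sn4+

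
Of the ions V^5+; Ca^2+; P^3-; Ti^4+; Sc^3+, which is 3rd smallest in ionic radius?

Sc^3+

All of these have 18 electrons (isoelectronic). With the same electron cloud, the ion with the most protons pulls it in tightest. Nuclear charges: V^5+ (Z=23), Ti^4+ (Z=22), Sc^3+ (Z=21), Ca^2+ (Z=20), P^3- (Z=15). Highest Z is smallest.
Full ascending order: V^5+ < Ti^4+ < Sc^3+ < Ca^2+ < P^3-. Counting from the smallest, position 3 is Sc^3+.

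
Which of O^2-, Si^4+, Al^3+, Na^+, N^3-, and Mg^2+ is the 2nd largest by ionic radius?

O^2-

All of these have 10 electrons (isoelectronic). With the same electron cloud, the ion with the most protons pulls it in tightest. Nuclear charges: Si^4+ (Z=14), Al^3+ (Z=13), Mg^2+ (Z=12), Na^+ (Z=11), O^2- (Z=8), N^3- (Z=7). Highest Z is smallest.
Ordering: Si^4+ < Al^3+ < Mg^2+ < Na^+ < O^2- < N^3-. The 2nd largest is O^2-.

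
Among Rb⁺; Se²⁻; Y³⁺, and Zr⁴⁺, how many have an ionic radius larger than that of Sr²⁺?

Each ion has 36 electrons. The ranking follows nuclear charge in reverse — greater Z gives a smaller radius. Zr⁴⁺ (Z=40), Y³⁺ (Z=39), Sr²⁺ (Z=38), Rb⁺ (Z=37), Se²⁻ (Z=34).
Ordering all of them (including Sr²⁺) by radius gives Zr⁴⁺ < Y³⁺ < Sr²⁺ < Rb⁺ < Se²⁻. Count: 2.

2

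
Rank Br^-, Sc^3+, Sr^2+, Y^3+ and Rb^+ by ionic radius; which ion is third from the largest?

Sr^2+

Work out protons and electrons: Sc^3+ has 18 e⁻ (Z=21), Y^3+ has 36 e⁻ (Z=39), Sr^2+ has 36 e⁻ (Z=38), Rb^+ has 36 e⁻ (Z=37), Br^- has 36 e⁻ (Z=35). Sc^3+ < Y^3+ (same group, 1 shell fewer); Y^3+ < Sr^2+ (both 36 e⁻, Z=39>38); Sr^2+ < Rb^+ (both 36 e⁻, Z=38>37); Rb^+ < Br^- (both 36 e⁻, Z=37>35).
That gives Sc^3+ < Y^3+ < Sr^2+ < Rb^+ < Br^-. From the largest end, number 3 is Sr^2+.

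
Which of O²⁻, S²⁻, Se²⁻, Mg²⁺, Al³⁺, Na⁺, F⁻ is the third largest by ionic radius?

O²⁻

Electron counts and nuclear charges: Al³⁺ has 10 e⁻ (Z=13), Mg²⁺ has 10 e⁻ (Z=12), Na⁺ has 10 e⁻ (Z=11), F⁻ has 10 e⁻ (Z=9), O²⁻ has 10 e⁻ (Z=8), S²⁻ has 18 e⁻ (Z=16), Se²⁻ has 36 e⁻ (Z=34). Al³⁺ < Mg²⁺ (both 10 e⁻, Z=13>12); Mg²⁺ < Na⁺ (both 10 e⁻, Z=12>11); Na⁺ < F⁻ (isoelectronic, higher Z=11 is smaller); F⁻ < O²⁻ (both 10 e⁻, Z=9>8); O²⁻ < S²⁻ (same group, 1 shell fewer); S²⁻ < Se²⁻ (same group, 1 shell fewer).
So the order is Al³⁺ < Mg²⁺ < Na⁺ < F⁻ < O²⁻ < S²⁻ < Se²⁻; the 3rd-largest ion is O²⁻.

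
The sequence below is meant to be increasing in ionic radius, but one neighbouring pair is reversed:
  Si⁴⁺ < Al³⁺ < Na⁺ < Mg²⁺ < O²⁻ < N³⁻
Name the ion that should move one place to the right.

Na⁺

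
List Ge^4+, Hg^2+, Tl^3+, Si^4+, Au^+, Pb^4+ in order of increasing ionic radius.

Si^4+ < Ge^4+ < Pb^4+ < Tl^3+ < Hg^2+ < Au^+

Electron counts and nuclear charges: Si^4+ has 10 e⁻ (Z=14), Ge^4+ has 28 e⁻ (Z=32), Pb^4+ has 78 e⁻ (Z=82), Tl^3+ has 78 e⁻ (Z=81), Hg^2+ has 78 e⁻ (Z=80), Au^+ has 78 e⁻ (Z=79). Si^4+ < Ge^4+ (same group, 1 shell fewer); Ge^4+ < Pb^4+ (same group, 2 shells fewer); Pb^4+ < Tl^3+ (both 78 e⁻, Z=82>81); Tl^3+ < Hg^2+ (both 78 e⁻, Z=81>80); Hg^2+ < Au^+ (isoelectronic, higher Z=80 is smaller).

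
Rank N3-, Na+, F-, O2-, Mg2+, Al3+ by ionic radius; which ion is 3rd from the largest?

Each ion has 10 electrons. The ranking follows nuclear charge in reverse — greater Z gives a smaller radius. Al3+ (Z=13), Mg2+ (Z=12), Na+ (Z=11), F- (Z=9), O2- (Z=8), N3- (Z=7).
So the order is Al3+ < Mg2+ < Na+ < F- < O2- < N3-; the 3rd-largest ion is F-.

F-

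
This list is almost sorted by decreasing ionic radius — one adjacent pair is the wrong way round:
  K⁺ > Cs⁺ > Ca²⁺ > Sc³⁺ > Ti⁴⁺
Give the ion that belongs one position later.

K⁺

Scanning neighbour by neighbour, only K⁺/Cs⁺ violates a trend: K⁺ and Cs⁺ are in one column with the same charge; the lighter period-4 ion has 2 fewer shells and is smaller. That makes K⁺ the one sitting a position early relative to where it belongs.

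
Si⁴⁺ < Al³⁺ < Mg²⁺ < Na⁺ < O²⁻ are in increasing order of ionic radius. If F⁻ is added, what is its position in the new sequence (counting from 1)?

5

Each ion has 10 electrons. The ranking follows nuclear charge in reverse — greater Z gives a smaller radius. Si⁴⁺ (Z=14), Al³⁺ (Z=13), Mg²⁺ (Z=12), Na⁺ (Z=11), F⁻ (Z=9), O²⁻ (Z=8).
Putting F⁻ in gives Si⁴⁺ < Al³⁺ < Mg²⁺ < Na⁺ < F⁻ < O²⁻; it lands at slot 5.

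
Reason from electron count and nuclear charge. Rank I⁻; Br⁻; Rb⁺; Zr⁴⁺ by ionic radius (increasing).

Tabulating Z and e⁻: Zr⁴⁺: 36 e⁻, Z=40, Rb⁺: 36 e⁻, Z=37, Br⁻: 36 e⁻, Z=35, I⁻: 54 e⁻, Z=53. Zr⁴⁺ < Rb⁺ (both 36 e⁻, Z=40>37); Rb⁺ < Br⁻ (isoelectronic, higher Z=37 is smaller); Br⁻ < I⁻ (same group, 1 shell fewer).

Zr⁴⁺ < Rb⁺ < Br⁻ < I⁻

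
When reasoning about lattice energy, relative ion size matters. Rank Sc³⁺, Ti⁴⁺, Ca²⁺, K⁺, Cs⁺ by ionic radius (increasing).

First list Z and electron count for each: Ti⁴⁺ (Z=22, 18 e⁻), Sc³⁺ (Z=21, 18 e⁻), Ca²⁺ (Z=20, 18 e⁻), K⁺ (Z=19, 18 e⁻), Cs⁺ (Z=55, 54 e⁻). Ti⁴⁺ < Sc³⁺ (isoelectronic, higher Z=22 is smaller); Sc³⁺ < Ca²⁺ (both 18 e⁻, Z=21>20); Ca²⁺ < K⁺ (isoelectronic, higher Z=20 is smaller); K⁺ < Cs⁺ (same group, period 4 vs 6).

Ti⁴⁺ < Sc³⁺ < Ca²⁺ < K⁺ < Cs⁺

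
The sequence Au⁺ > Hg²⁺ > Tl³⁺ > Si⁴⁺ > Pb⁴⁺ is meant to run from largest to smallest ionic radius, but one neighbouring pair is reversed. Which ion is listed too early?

Compare adjacent ions: same group and charge — period 3 sits above period 6, so Si⁴⁺ is smaller — yet in this decreasing list Si⁴⁺ sits before Pb⁴⁺. Nothing else is reversed, so Si⁴⁺ should move one place to the right.

Si⁴⁺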